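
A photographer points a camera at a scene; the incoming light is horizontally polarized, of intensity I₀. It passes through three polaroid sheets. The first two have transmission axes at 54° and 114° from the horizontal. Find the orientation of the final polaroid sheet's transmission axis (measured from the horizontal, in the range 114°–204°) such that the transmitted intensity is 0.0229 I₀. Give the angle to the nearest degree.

θ ≈ 173°

By Malus's law, I₁ = I₀ cos²(54° − 0°) = I₀ cos²(54°) = 0.3455 I₀.
I₂ = I₁ cos²(114° − 54°) = 0.3455 I₀ · cos²(60°) = 0.08637 I₀.
Need I₃/I₀ = 0.0229, so cos²(θ − 114°) = 0.0229 / 0.08637 = 0.2651.
θ − 114° = arccos(√0.2651) = 59.0°, giving θ ≈ 114 + 59.0 = 173.0°.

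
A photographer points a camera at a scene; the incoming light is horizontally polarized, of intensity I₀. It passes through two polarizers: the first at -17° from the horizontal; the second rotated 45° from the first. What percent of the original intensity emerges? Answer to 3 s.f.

I₁ = I₀ cos²(-17° − 0°) = I₀ cos²(17°) = 0.9145 I₀.
I₂ = I₁ cos²(45°) = 0.9145 · 0.5 I₀ = 0.4573 I₀.
That is 45.73% of the incident intensity.

≈ 45.7%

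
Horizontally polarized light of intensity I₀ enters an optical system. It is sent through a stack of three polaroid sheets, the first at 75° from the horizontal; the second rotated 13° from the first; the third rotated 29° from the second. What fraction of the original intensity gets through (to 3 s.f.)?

≈ 0.0486 I₀

I₁ = I₀ cos²(75° − 0°) = I₀ cos²(75°) = 0.06699 I₀.
I₂ = I₁ cos²(13°) = 0.06699 · 0.9494 I₀ = 0.0636 I₀.
I₃ = I₂ cos²(29°) = 0.0636 · 0.765 I₀ = 0.04865 I₀.
Transmitted fraction = 0.04865.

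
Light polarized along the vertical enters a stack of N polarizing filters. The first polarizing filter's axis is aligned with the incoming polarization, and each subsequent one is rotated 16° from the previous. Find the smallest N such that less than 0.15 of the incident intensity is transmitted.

N = 26

First polarizer is aligned with the polarization: full transmission.
Each further stage multiplies by cos²(16°) = 0.924.
After N polarizers: T = 0.924^(N−1). Require T < 0.15 ⇒ N−1 > ln(0.15)/ln(0.924) = 24.01, so N−1 ≥ 25 and N = 26.
Check: N=26 gives T = 0.1387 < 0.15; N=25 gives T = 0.1501.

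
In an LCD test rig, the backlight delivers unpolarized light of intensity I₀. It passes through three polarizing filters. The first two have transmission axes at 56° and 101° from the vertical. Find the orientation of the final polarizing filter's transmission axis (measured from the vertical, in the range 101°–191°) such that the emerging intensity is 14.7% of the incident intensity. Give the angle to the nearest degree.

θ ≈ 141°

Unpolarized light through the first polarizer → I₁ = ½ I₀, now polarized at 56°.
I₂ = I₁ cos²(101° − 56°) = 0.5 I₀ · cos²(45°) = 0.25 I₀.
Need I₃/I₀ = 0.147, so cos²(θ − 101°) = 0.147 / 0.25 = 0.588.
θ − 101° = arccos(√0.588) = 39.9°, giving θ ≈ 101 + 39.9 = 140.9°.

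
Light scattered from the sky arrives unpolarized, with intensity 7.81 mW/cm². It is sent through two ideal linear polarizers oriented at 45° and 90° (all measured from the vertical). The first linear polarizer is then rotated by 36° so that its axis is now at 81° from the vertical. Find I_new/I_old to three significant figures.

Before rotation:
Unpolarized light through the first polarizer → I₁ = ½ I₀, now polarized at 45°.
I₂ = I₁ cos²(90° − 45°) = 0.5 I₀ · cos²(45°) = 0.25 I₀.
After rotation:
Unpolarized light through the first polarizer → I₁ = ½ I₀, now polarized at 81°.
I₂ = I₁ cos²(90° − 81°) = 0.5 I₀ · cos²(9°) = 0.4878 I₀.
Ratio = 0.4878 / 0.25 = 1.951.

I_new/I_old ≈ 1.95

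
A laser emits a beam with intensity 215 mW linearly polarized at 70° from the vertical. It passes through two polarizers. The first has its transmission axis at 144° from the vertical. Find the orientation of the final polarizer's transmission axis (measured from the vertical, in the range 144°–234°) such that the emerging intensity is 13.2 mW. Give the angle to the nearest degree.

θ ≈ 170°

By Malus's law, I₁ = I₀ cos²(144° − 70°) = I₀ cos²(74°) = 0.07598 I₀.
Target fraction: 13.2 / 215 mW = 0.0614 of I₀.
Need I₂/I₀ = 0.0614, so cos²(θ − 144°) = 0.0614 / 0.07598 = 0.8081.
θ − 144° = arccos(√0.8081) = 26.0°, giving θ ≈ 144 + 26.0 = 170.0°.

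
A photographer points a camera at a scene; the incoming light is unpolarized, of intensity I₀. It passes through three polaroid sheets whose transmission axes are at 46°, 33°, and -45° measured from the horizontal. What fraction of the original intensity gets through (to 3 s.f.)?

Unpolarized light through the first polarizer → I₁ = ½ I₀, now polarized at 46°.
I₂ = I₁ cos²(33° − 46°) = 0.5 I₀ · cos²(13°) = 0.4747 I₀.
I₃ = I₂ cos²(-45° − 33°) = 0.4747 I₀ · cos²(78°) = 0.02052 I₀.
Transmitted fraction = 0.02052.

≈ 0.0205 I₀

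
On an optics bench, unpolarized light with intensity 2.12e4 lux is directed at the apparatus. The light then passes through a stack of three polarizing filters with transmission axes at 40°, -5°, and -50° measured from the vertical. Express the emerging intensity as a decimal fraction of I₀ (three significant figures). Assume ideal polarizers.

I/I₀ ≈ 0.125

Unpolarized light through the first polarizer → I₁ = 2.12e4 lux/2 = 1.06e+04 lux, polarized at 40°.
I₂ = I₁ · cos²(45°) = 1.06e+04 · 0.5 = 5300 lux.
I₃ = I₂ · cos²(45°) = 5300 · 0.5 = 2650 lux.
Transmitted fraction = 0.125.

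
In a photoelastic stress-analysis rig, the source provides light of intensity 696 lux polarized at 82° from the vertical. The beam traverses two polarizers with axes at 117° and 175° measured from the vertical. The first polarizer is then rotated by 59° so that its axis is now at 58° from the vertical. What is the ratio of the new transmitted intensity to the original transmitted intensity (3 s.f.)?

Before rotation:
I₁ = I₀ cos²(117° − 82°) = I₀ cos²(35°) = 0.671 I₀.
I₂ = I₁ cos²(175° − 117°) = 0.671 I₀ · cos²(58°) = 0.1884 I₀.
After rotation:
I₁ = I₀ cos²(58° − 82°) = I₀ cos²(24°) = 0.8346 I₀.
Angle between axes 1 and 2: 63°. I₂ = 0.8346 I₀ · cos²(63°) = 0.172 I₀.
Ratio = 0.172 / 0.1884 = 0.9129.

I_new/I_old ≈ 0.913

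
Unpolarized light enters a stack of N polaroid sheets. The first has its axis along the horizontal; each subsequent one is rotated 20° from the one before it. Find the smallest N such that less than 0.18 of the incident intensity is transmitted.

N = 10

First polarizer halves the unpolarized light: factor 1/2.
Each further stage multiplies by cos²(20°) = 0.883.
After N polarizers: T = 0.5·0.883^(N−1). Require T < 0.18 ⇒ N−1 > ln(0.18/0.5)/ln(0.883) = 8.21, so N−1 ≥ 9 and N = 10.
Check: N=10 gives T = 0.1632 < 0.18; N=9 gives T = 0.1848.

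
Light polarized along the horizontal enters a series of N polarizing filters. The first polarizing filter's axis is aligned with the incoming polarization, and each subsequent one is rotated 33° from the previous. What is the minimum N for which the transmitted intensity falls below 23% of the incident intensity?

First polarizer is aligned with the polarization: full transmission.
Each further stage multiplies by cos²(33°) = 0.7034.
After N polarizers: T = 0.7034^(N−1). Require T < 0.23 ⇒ N−1 > ln(0.23)/ln(0.7034) = 4.18, so N−1 ≥ 5 and N = 6.
Check: N=6 gives T = 0.1722 < 0.23; N=5 gives T = 0.2448.

N = 6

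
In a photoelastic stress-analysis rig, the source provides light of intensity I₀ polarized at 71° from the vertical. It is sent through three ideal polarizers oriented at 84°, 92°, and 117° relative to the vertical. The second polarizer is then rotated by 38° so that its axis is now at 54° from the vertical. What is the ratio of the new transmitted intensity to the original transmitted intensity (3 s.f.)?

I_new/I_old ≈ 0.192

Before rotation:
I₁ = I₀ cos²(84° − 71°) = I₀ cos²(13°) = 0.9494 I₀.
I₂ = I₁ cos²(92° − 84°) = 0.9494 I₀ · cos²(8°) = 0.931 I₀.
I₃ = I₂ cos²(117° − 92°) = 0.931 I₀ · cos²(25°) = 0.7647 I₀.
After rotation:
I₁ = I₀ cos²(84° − 71°) = I₀ cos²(13°) = 0.9494 I₀.
I₂ = I₁ cos²(54° − 84°) = 0.9494 I₀ · cos²(30°) = 0.712 I₀.
I₃ = I₂ cos²(117° − 54°) = 0.712 I₀ · cos²(63°) = 0.1468 I₀.
Ratio = 0.1468 / 0.7647 = 0.1919.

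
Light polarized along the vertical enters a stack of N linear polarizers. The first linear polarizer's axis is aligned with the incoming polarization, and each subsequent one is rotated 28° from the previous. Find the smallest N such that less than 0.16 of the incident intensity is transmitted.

First polarizer is aligned with the polarization: full transmission.
Each further stage multiplies by cos²(28°) = 0.7796.
After N polarizers: T = 0.7796^(N−1). Require T < 0.16 ⇒ N−1 > ln(0.16)/ln(0.7796) = 7.36, so N−1 ≥ 8 and N = 9.
Check: N=9 gives T = 0.1364 < 0.16; N=8 gives T = 0.175.

N = 9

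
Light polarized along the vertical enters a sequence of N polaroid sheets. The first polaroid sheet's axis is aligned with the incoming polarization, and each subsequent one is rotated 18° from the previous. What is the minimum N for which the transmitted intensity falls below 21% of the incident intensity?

N = 17

First polarizer is aligned with the polarization: full transmission.
Each further stage multiplies by cos²(18°) = 0.9045.
After N polarizers: T = 0.9045^(N−1). Require T < 0.21 ⇒ N−1 > ln(0.21)/ln(0.9045) = 15.55, so N−1 ≥ 16 and N = 17.
Check: N=17 gives T = 0.2007 < 0.21; N=16 gives T = 0.2219.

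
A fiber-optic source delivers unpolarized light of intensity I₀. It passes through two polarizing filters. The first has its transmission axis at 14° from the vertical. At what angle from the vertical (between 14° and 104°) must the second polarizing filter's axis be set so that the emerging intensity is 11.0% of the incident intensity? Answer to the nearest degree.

θ ≈ 76°

Unpolarized light through the first polarizer → I₁ = ½ I₀, now polarized at 14°.
Need I₂/I₀ = 0.11, so cos²(θ − 14°) = 0.11 / 0.5 = 0.22.
θ − 14° = arccos(√0.22) = 62.0°, giving θ ≈ 14 + 62.0 = 76.0°.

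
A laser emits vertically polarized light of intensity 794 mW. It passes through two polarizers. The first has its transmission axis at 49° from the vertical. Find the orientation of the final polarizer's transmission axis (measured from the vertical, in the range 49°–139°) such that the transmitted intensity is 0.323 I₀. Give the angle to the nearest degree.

By Malus's law, I₁ = I₀ cos²(49° − 0°) = I₀ cos²(49°) = 0.4304 I₀.
Need I₂/I₀ = 0.323, so cos²(θ − 49°) = 0.323 / 0.4304 = 0.7504.
θ − 49° = arccos(√0.7504) = 30.0°, giving θ ≈ 49 + 30.0 = 79.0°.

θ ≈ 79°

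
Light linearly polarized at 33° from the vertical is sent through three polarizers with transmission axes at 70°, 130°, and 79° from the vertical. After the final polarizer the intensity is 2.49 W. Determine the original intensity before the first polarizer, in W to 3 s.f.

I₀ ≈ 39.4 W

By Malus's law, I₁ = I₀ cos²(70° − 33°) = I₀ cos²(37°) = 0.6378 I₀.
I₂ = I₁ cos²(130° − 70°) = 0.6378 I₀ · cos²(60°) = 0.1595 I₀.
I₃ = I₂ cos²(79° − 130°) = 0.1595 I₀ · cos²(51°) = 0.06315 I₀.
So 2.49 W = 0.06315 I₀, giving I₀ = 2.49/0.06315 = 39.43 W.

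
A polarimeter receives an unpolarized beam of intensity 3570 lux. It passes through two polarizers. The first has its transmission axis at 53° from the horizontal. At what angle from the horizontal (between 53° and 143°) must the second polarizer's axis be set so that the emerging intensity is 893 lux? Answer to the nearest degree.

θ ≈ 98°

Unpolarized light through the first polarizer → I₁ = ½ I₀, now polarized at 53°.
Target fraction: 893 / 3570 lux = 0.2501 of I₀.
Need I₂/I₀ = 0.2501, so cos²(θ − 53°) = 0.2501 / 0.5 = 0.5003.
θ − 53° = arccos(√0.5003) = 45.0°, giving θ ≈ 53 + 45.0 = 98.0°.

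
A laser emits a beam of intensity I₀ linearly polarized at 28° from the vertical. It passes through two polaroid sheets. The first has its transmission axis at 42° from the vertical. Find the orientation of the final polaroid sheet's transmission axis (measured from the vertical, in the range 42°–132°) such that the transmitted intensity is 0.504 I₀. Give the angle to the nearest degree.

θ ≈ 85°

I₁ = I₀ cos²(42° − 28°) = I₀ cos²(14°) = 0.9415 I₀.
Need I₂/I₀ = 0.504, so cos²(θ − 42°) = 0.504 / 0.9415 = 0.5353.
θ − 42° = arccos(√0.5353) = 43.0°, giving θ ≈ 42 + 43.0 = 85.0°.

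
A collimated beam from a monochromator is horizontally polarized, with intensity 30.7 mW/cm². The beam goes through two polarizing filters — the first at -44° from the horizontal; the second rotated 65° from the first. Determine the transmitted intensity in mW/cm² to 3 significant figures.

I ≈ 2.84 mW/cm²

I₁ = 30.7 mW/cm² · cos²(44°) = 15.89 mW/cm².
I₂ = I₁ · cos²(65°) = 15.89 · 0.1786 = 2.837 mW/cm².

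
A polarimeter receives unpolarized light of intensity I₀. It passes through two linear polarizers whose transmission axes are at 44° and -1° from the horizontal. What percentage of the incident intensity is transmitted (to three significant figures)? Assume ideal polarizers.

Unpolarized light through the first polarizer → I₁ = ½ I₀, now polarized at 44°.
I₂ = I₁ cos²(-1° − 44°) = 0.5 I₀ · cos²(45°) = 0.25 I₀.
That is 25% of the incident intensity.

≈ 25.0%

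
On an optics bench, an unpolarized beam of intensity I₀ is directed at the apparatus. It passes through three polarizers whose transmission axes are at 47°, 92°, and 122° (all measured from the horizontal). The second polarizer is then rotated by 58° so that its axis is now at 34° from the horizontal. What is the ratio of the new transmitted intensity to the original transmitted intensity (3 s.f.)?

I_new/I_old ≈ 0.00308

Before rotation:
Unpolarized light through the first polarizer → I₁ = ½ I₀, now polarized at 47°.
I₂ = I₁ cos²(92° − 47°) = 0.5 I₀ · cos²(45°) = 0.25 I₀.
I₃ = I₂ cos²(122° − 92°) = 0.25 I₀ · cos²(30°) = 0.1875 I₀.
After rotation:
Unpolarized light through the first polarizer → I₁ = ½ I₀, now polarized at 47°.
I₂ = I₁ cos²(34° − 47°) = 0.5 I₀ · cos²(13°) = 0.4747 I₀.
I₃ = I₂ cos²(122° − 34°) = 0.4747 I₀ · cos²(88°) = 0.0005782 I₀.
Ratio = 0.0005782 / 0.1875 = 0.003084.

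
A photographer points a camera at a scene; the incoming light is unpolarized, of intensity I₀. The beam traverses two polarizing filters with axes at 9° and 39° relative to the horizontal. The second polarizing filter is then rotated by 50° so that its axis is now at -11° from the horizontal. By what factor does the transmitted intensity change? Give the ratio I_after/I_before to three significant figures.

I_new/I_old ≈ 1.18

Before rotation:
Unpolarized light through the first polarizer → I₁ = ½ I₀, now polarized at 9°.
I₂ = I₁ cos²(39° − 9°) = 0.5 I₀ · cos²(30°) = 0.375 I₀.
After rotation:
Unpolarized light through the first polarizer → I₁ = ½ I₀, now polarized at 9°.
I₂ = I₁ cos²(-11° − 9°) = 0.5 I₀ · cos²(20°) = 0.4415 I₀.
Ratio = 0.4415 / 0.375 = 1.177.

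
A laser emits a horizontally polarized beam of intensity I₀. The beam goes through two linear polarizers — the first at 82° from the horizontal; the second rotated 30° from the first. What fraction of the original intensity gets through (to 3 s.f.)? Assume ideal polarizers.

≈ 0.0145 I₀

By Malus's law, I₁ = I₀ cos²(82° − 0°) = I₀ cos²(82°) = 0.01937 I₀.
I₂ = I₁ cos²(30°) = 0.01937 · 0.75 I₀ = 0.01453 I₀.
Transmitted fraction = 0.01453.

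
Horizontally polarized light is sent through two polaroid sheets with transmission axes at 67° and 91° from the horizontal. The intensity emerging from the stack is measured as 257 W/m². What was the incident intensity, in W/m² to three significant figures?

I₀ ≈ 2020 W/m²

I₁ = I₀ cos²(67° − 0°) = I₀ cos²(67°) = 0.1527 I₀.
I₂ = I₁ cos²(91° − 67°) = 0.1527 I₀ · cos²(24°) = 0.1274 I₀.
So 257 W/m² = 0.1274 I₀, giving I₀ = 257/0.1274 = 2017 W/m².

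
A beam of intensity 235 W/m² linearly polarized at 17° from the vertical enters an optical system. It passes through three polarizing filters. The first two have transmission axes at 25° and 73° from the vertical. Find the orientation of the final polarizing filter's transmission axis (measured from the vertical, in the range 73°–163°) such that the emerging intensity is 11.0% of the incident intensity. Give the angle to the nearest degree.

By Malus's law, I₁ = I₀ cos²(25° − 17°) = I₀ cos²(8°) = 0.9806 I₀.
I₂ = I₁ cos²(73° − 25°) = 0.9806 I₀ · cos²(48°) = 0.4391 I₀.
Need I₃/I₀ = 0.11, so cos²(θ − 73°) = 0.11 / 0.4391 = 0.2505.
θ − 73° = arccos(√0.2505) = 60.0°, giving θ ≈ 73 + 60.0 = 133.0°.

θ ≈ 133°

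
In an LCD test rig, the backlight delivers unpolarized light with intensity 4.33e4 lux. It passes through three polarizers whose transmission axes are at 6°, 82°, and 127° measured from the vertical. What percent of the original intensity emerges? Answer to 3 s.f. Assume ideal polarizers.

Unpolarized light through the first polarizer → I₁ = 4.33e4 lux/2 = 2.165e+04 lux, polarized at 6°.
I₂ = I₁ · cos²(76°) = 2.165e+04 · 0.05853 = 1267 lux.
I₃ = I₂ · cos²(45°) = 1267 · 0.5 = 633.5 lux.
That is 1.463% of the incident intensity.

≈ 1.46%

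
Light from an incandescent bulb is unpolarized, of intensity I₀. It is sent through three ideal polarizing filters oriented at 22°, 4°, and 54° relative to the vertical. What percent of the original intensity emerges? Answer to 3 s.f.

Unpolarized light through the first polarizer → I₁ = ½ I₀, now polarized at 22°.
I₂ = I₁ cos²(4° − 22°) = 0.5 I₀ · cos²(18°) = 0.4523 I₀.
I₃ = I₂ cos²(54° − 4°) = 0.4523 I₀ · cos²(50°) = 0.1869 I₀.
That is 18.69% of the incident intensity.

≈ 18.7%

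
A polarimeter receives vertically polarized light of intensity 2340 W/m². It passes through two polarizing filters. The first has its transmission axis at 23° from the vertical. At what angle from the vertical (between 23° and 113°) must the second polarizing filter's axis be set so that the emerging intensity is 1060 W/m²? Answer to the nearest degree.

θ ≈ 66°

By Malus's law, I₁ = I₀ cos²(23° − 0°) = I₀ cos²(23°) = 0.8473 I₀.
Target fraction: 1060 / 2340 W/m² = 0.453 of I₀.
Need I₂/I₀ = 0.453, so cos²(θ − 23°) = 0.453 / 0.8473 = 0.5346.
θ − 23° = arccos(√0.5346) = 43.0°, giving θ ≈ 23 + 43.0 = 66.0°.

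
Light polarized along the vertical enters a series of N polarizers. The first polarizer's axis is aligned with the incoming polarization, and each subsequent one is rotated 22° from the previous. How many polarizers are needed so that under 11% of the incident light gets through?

N = 16

First polarizer is aligned with the polarization: full transmission.
Each further stage multiplies by cos²(22°) = 0.8597.
After N polarizers: T = 0.8597^(N−1). Require T < 0.11 ⇒ N−1 > ln(0.11)/ln(0.8597) = 14.60, so N−1 ≥ 15 and N = 16.
Check: N=16 gives T = 0.1035 < 0.11; N=15 gives T = 0.1204.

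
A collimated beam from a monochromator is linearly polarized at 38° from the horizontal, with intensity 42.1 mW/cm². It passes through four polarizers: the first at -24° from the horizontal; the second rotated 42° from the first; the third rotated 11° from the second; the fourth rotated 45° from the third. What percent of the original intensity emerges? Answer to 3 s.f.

≈ 5.86%

By Malus's law, I₁ = 42.1 mW/cm² · cos²(62°) = 9.279 mW/cm².
I₂ = I₁ · cos²(42°) = 9.279 · 0.5523 = 5.124 mW/cm².
I₃ = I₂ · cos²(11°) = 5.124 · 0.9636 = 4.938 mW/cm².
I₄ = I₃ · cos²(45°) = 4.938 · 0.5 = 2.469 mW/cm².
That is 5.864% of the incident intensity.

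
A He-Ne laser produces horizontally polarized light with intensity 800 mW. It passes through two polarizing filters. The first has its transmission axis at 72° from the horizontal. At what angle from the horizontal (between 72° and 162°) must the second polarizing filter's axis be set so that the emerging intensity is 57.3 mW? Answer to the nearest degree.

θ ≈ 102°

I₁ = I₀ cos²(72° − 0°) = I₀ cos²(72°) = 0.09549 I₀.
Target fraction: 57.3 / 800 mW = 0.07162 of I₀.
Need I₂/I₀ = 0.07162, so cos²(θ − 72°) = 0.07162 / 0.09549 = 0.7501.
θ − 72° = arccos(√0.7501) = 30.0°, giving θ ≈ 72 + 30.0 = 102.0°.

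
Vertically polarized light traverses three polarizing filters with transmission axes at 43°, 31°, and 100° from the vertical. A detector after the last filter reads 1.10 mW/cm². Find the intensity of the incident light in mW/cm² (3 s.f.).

I₀ ≈ 16.7 mW/cm²

By Malus's law, I₁ = I₀ cos²(43° − 0°) = I₀ cos²(43°) = 0.5349 I₀.
I₂ = I₁ cos²(31° − 43°) = 0.5349 I₀ · cos²(12°) = 0.5118 I₀.
I₃ = I₂ cos²(100° − 31°) = 0.5118 I₀ · cos²(69°) = 0.06572 I₀.
So 1.10 mW/cm² = 0.06572 I₀, giving I₀ = 1.10/0.06572 = 16.74 mW/cm².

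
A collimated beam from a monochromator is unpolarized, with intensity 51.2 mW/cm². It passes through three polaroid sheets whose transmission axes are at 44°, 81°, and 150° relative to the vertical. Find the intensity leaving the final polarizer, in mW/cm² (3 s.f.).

Unpolarized light through the first polarizer → I₁ = 51.2 mW/cm²/2 = 25.6 mW/cm², polarized at 44°.
I₂ = I₁ · cos²(37°) = 25.6 · 0.6378 = 16.33 mW/cm².
I₃ = I₂ · cos²(69°) = 16.33 · 0.1284 = 2.097 mW/cm².

I ≈ 2.10 mW/cm²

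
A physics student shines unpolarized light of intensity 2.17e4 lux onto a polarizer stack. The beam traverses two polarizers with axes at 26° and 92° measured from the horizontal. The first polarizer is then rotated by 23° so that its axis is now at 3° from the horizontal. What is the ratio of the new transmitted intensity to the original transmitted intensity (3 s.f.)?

I_new/I_old ≈ 0.00184

Before rotation:
Unpolarized light through the first polarizer → I₁ = ½ I₀, now polarized at 26°.
I₂ = I₁ cos²(92° − 26°) = 0.5 I₀ · cos²(66°) = 0.08272 I₀.
After rotation:
Unpolarized light through the first polarizer → I₁ = ½ I₀, now polarized at 3°.
I₂ = I₁ cos²(92° − 3°) = 0.5 I₀ · cos²(89°) = 0.0001523 I₀.
Ratio = 0.0001523 / 0.08272 = 0.001841.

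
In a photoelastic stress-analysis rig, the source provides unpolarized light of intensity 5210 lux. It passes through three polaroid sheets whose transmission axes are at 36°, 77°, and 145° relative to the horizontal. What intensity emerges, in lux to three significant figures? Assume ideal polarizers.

Unpolarized light through the first polarizer → I₁ = 5210 lux/2 = 2605 lux, polarized at 36°.
I₂ = I₁ · cos²(41°) = 2605 · 0.5696 = 1484 lux.
I₃ = I₂ · cos²(68°) = 1484 · 0.1403 = 208.2 lux.

I ≈ 208 lux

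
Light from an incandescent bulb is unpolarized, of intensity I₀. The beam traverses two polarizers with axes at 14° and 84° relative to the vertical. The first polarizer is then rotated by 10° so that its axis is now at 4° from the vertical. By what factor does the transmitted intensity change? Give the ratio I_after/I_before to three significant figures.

I_new/I_old ≈ 0.258

Before rotation:
Unpolarized light through the first polarizer → I₁ = ½ I₀, now polarized at 14°.
I₂ = I₁ cos²(84° − 14°) = 0.5 I₀ · cos²(70°) = 0.05849 I₀.
After rotation:
Unpolarized light through the first polarizer → I₁ = ½ I₀, now polarized at 4°.
I₂ = I₁ cos²(84° − 4°) = 0.5 I₀ · cos²(80°) = 0.01508 I₀.
Ratio = 0.01508 / 0.05849 = 0.2578.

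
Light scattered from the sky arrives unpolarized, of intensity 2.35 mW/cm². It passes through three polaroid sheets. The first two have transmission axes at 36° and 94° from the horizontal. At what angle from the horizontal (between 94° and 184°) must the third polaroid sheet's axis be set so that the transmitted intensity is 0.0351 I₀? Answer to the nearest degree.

Unpolarized light through the first polarizer → I₁ = ½ I₀, now polarized at 36°.
I₂ = I₁ cos²(94° − 36°) = 0.5 I₀ · cos²(58°) = 0.1404 I₀.
Need I₃/I₀ = 0.0351, so cos²(θ − 94°) = 0.0351 / 0.1404 = 0.25.
θ − 94° = arccos(√0.25) = 60.0°, giving θ ≈ 94 + 60.0 = 154.0°.

θ ≈ 154°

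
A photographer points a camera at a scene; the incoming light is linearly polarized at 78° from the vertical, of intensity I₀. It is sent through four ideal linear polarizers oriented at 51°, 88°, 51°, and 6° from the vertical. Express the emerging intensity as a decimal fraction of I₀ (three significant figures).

By Malus's law, I₁ = I₀ cos²(51° − 78°) = I₀ cos²(27°) = 0.7939 I₀.
I₂ = I₁ cos²(88° − 51°) = 0.7939 I₀ · cos²(37°) = 0.5064 I₀.
I₃ = I₂ cos²(51° − 88°) = 0.5064 I₀ · cos²(37°) = 0.323 I₀.
I₄ = I₃ cos²(6° − 51°) = 0.323 I₀ · cos²(45°) = 0.1615 I₀.
Transmitted fraction = 0.1615.

≈ 0.161 I₀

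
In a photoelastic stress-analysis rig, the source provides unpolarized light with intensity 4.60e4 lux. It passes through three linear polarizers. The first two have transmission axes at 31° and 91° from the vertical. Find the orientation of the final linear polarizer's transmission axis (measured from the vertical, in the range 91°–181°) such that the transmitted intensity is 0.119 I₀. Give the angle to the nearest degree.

θ ≈ 104°

Unpolarized light through the first polarizer → I₁ = ½ I₀, now polarized at 31°.
I₂ = I₁ cos²(91° − 31°) = 0.5 I₀ · cos²(60°) = 0.125 I₀.
Need I₃/I₀ = 0.119, so cos²(θ − 91°) = 0.119 / 0.125 = 0.952.
θ − 91° = arccos(√0.952) = 12.7°, giving θ ≈ 91 + 12.7 = 103.7°.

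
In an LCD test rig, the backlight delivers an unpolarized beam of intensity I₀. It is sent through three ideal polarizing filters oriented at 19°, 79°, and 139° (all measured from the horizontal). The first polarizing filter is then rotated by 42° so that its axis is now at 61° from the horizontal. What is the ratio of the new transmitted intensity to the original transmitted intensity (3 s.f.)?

Before rotation:
Unpolarized light through the first polarizer → I₁ = ½ I₀, now polarized at 19°.
I₂ = I₁ cos²(79° − 19°) = 0.5 I₀ · cos²(60°) = 0.125 I₀.
I₃ = I₂ cos²(139° − 79°) = 0.125 I₀ · cos²(60°) = 0.03125 I₀.
After rotation:
Unpolarized light through the first polarizer → I₁ = ½ I₀, now polarized at 61°.
I₂ = I₁ cos²(79° − 61°) = 0.5 I₀ · cos²(18°) = 0.4523 I₀.
I₃ = I₂ cos²(139° − 79°) = 0.4523 I₀ · cos²(60°) = 0.1131 I₀.
Ratio = 0.1131 / 0.03125 = 3.618.

I_new/I_old ≈ 3.62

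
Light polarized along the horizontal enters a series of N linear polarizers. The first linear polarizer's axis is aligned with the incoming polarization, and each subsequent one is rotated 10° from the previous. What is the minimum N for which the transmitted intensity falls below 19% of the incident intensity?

N = 56

First polarizer is aligned with the polarization: full transmission.
Each further stage multiplies by cos²(10°) = 0.9698.
After N polarizers: T = 0.9698^(N−1). Require T < 0.19 ⇒ N−1 > ln(0.19)/ln(0.9698) = 54.24, so N−1 ≥ 55 and N = 56.
Check: N=56 gives T = 0.1856 < 0.19; N=55 gives T = 0.1914.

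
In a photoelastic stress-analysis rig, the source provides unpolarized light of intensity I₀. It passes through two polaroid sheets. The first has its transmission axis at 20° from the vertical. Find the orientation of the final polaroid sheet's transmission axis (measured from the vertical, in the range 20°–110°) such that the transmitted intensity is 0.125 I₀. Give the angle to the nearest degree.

θ ≈ 80°

Unpolarized light through the first polarizer → I₁ = ½ I₀, now polarized at 20°.
Need I₂/I₀ = 0.125, so cos²(θ − 20°) = 0.125 / 0.5 = 0.25.
θ − 20° = arccos(√0.25) = 60.0°, giving θ ≈ 20 + 60.0 = 80.0°.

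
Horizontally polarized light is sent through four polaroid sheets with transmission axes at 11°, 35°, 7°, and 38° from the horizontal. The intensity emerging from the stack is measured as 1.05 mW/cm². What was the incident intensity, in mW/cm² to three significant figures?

I₀ ≈ 2.28 mW/cm²

I₁ = I₀ cos²(11° − 0°) = I₀ cos²(11°) = 0.9636 I₀.
I₂ = I₁ cos²(35° − 11°) = 0.9636 I₀ · cos²(24°) = 0.8042 I₀.
I₃ = I₂ cos²(7° − 35°) = 0.8042 I₀ · cos²(28°) = 0.6269 I₀.
I₄ = I₃ cos²(38° − 7°) = 0.6269 I₀ · cos²(31°) = 0.4606 I₀.
So 1.05 mW/cm² = 0.4606 I₀, giving I₀ = 1.05/0.4606 = 2.279 mW/cm².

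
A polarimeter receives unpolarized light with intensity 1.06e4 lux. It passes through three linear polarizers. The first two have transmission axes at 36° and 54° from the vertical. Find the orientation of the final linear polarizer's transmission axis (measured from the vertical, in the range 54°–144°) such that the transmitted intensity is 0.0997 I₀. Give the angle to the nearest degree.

θ ≈ 116°

Unpolarized light through the first polarizer → I₁ = ½ I₀, now polarized at 36°.
I₂ = I₁ cos²(54° − 36°) = 0.5 I₀ · cos²(18°) = 0.4523 I₀.
Need I₃/I₀ = 0.0997, so cos²(θ − 54°) = 0.0997 / 0.4523 = 0.2205.
θ − 54° = arccos(√0.2205) = 62.0°, giving θ ≈ 54 + 62.0 = 116.0°.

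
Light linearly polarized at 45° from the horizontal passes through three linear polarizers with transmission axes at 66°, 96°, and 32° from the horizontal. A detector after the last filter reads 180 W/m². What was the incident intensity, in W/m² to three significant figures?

I₀ ≈ 1430 W/m²

By Malus's law, I₁ = I₀ cos²(66° − 45°) = I₀ cos²(21°) = 0.8716 I₀.
I₂ = I₁ cos²(96° − 66°) = 0.8716 I₀ · cos²(30°) = 0.6537 I₀.
I₃ = I₂ cos²(32° − 96°) = 0.6537 I₀ · cos²(64°) = 0.1256 I₀.
So 180 W/m² = 0.1256 I₀, giving I₀ = 180/0.1256 = 1433 W/m².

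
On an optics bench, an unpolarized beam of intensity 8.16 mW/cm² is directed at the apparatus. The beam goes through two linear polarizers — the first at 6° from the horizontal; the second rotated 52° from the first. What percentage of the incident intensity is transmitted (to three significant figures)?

≈ 19.0%

Unpolarized light through the first polarizer → I₁ = 8.16 mW/cm²/2 = 4.08 mW/cm², polarized at 6°.
I₂ = I₁ · cos²(52°) = 4.08 · 0.379 = 1.546 mW/cm².
That is 18.95% of the incident intensity.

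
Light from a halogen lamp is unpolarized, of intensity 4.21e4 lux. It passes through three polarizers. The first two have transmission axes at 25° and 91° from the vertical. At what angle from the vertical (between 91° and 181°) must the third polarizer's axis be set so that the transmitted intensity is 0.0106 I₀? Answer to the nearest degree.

Unpolarized light through the first polarizer → I₁ = ½ I₀, now polarized at 25°.
I₂ = I₁ cos²(91° − 25°) = 0.5 I₀ · cos²(66°) = 0.08272 I₀.
Need I₃/I₀ = 0.0106, so cos²(θ − 91°) = 0.0106 / 0.08272 = 0.1281.
θ − 91° = arccos(√0.1281) = 69.0°, giving θ ≈ 91 + 69.0 = 160.0°.

θ ≈ 160°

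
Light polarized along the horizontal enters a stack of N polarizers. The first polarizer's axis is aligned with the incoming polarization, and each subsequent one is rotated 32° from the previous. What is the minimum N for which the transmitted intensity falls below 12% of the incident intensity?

N = 8

First polarizer is aligned with the polarization: full transmission.
Each further stage multiplies by cos²(32°) = 0.7192.
After N polarizers: T = 0.7192^(N−1). Require T < 0.12 ⇒ N−1 > ln(0.12)/ln(0.7192) = 6.43, so N−1 ≥ 7 and N = 8.
Check: N=8 gives T = 0.09951 < 0.12; N=7 gives T = 0.1384.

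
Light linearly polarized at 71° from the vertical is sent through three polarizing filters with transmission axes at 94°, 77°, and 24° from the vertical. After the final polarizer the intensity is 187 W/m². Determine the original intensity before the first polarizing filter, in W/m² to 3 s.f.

I₀ ≈ 666 W/m²

By Malus's law, I₁ = I₀ cos²(94° − 71°) = I₀ cos²(23°) = 0.8473 I₀.
I₂ = I₁ cos²(77° − 94°) = 0.8473 I₀ · cos²(17°) = 0.7749 I₀.
I₃ = I₂ cos²(24° − 77°) = 0.7749 I₀ · cos²(53°) = 0.2807 I₀.
So 187 W/m² = 0.2807 I₀, giving I₀ = 187/0.2807 = 666.3 W/m².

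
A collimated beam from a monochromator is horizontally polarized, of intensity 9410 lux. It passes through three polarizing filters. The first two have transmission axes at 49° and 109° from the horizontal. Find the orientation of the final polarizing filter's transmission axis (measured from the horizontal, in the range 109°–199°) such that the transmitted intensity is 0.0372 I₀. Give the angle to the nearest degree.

θ ≈ 163°

I₁ = I₀ cos²(49° − 0°) = I₀ cos²(49°) = 0.4304 I₀.
I₂ = I₁ cos²(109° − 49°) = 0.4304 I₀ · cos²(60°) = 0.1076 I₀.
Need I₃/I₀ = 0.0372, so cos²(θ − 109°) = 0.0372 / 0.1076 = 0.3457.
θ − 109° = arccos(√0.3457) = 54.0°, giving θ ≈ 109 + 54.0 = 163.0°.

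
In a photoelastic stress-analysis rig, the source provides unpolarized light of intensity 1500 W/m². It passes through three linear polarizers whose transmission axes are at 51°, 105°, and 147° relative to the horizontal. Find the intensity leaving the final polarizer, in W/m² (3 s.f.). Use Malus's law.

Unpolarized light through the first polarizer → I₁ = 1500 W/m²/2 = 750 W/m², polarized at 51°.
I₂ = I₁ · cos²(54°) = 750 · 0.3455 = 259.1 W/m².
I₃ = I₂ · cos²(42°) = 259.1 · 0.5523 = 143.1 W/m².

I ≈ 143 W/m²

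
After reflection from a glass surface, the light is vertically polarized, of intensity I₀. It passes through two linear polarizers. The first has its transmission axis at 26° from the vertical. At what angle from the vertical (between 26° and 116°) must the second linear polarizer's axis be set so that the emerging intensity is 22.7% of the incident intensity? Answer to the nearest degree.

θ ≈ 84°

I₁ = I₀ cos²(26° − 0°) = I₀ cos²(26°) = 0.8078 I₀.
Need I₂/I₀ = 0.227, so cos²(θ − 26°) = 0.227 / 0.8078 = 0.281.
θ − 26° = arccos(√0.281) = 58.0°, giving θ ≈ 26 + 58.0 = 84.0°.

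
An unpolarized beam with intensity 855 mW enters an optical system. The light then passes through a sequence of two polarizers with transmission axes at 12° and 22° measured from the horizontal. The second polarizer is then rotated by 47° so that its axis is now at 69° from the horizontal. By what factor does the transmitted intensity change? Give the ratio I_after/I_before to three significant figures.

I_new/I_old ≈ 0.306

Before rotation:
Unpolarized light through the first polarizer → I₁ = ½ I₀, now polarized at 12°.
I₂ = I₁ cos²(22° − 12°) = 0.5 I₀ · cos²(10°) = 0.4849 I₀.
After rotation:
Unpolarized light through the first polarizer → I₁ = ½ I₀, now polarized at 12°.
I₂ = I₁ cos²(69° − 12°) = 0.5 I₀ · cos²(57°) = 0.1483 I₀.
Ratio = 0.1483 / 0.4849 = 0.3059.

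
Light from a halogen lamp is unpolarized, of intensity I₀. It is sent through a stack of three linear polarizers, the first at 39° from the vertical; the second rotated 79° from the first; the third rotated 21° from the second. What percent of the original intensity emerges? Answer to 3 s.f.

Unpolarized light through the first polarizer → I₁ = ½ I₀, now polarized at 39°.
I₂ = I₁ cos²(79°) = 0.5 · 0.03641 I₀ = 0.0182 I₀.
I₃ = I₂ cos²(21°) = 0.0182 · 0.8716 I₀ = 0.01587 I₀.
That is 1.587% of the incident intensity.

≈ 1.59%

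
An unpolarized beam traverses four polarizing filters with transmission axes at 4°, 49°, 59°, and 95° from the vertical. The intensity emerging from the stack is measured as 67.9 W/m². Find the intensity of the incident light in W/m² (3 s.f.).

I₀ ≈ 428 W/m²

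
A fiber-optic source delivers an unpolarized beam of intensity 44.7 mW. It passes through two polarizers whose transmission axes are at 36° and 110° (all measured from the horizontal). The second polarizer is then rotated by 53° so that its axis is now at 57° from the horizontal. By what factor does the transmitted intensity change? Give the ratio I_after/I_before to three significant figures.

Before rotation:
Unpolarized light through the first polarizer → I₁ = ½ I₀, now polarized at 36°.
I₂ = I₁ cos²(110° − 36°) = 0.5 I₀ · cos²(74°) = 0.03799 I₀.
After rotation:
Unpolarized light through the first polarizer → I₁ = ½ I₀, now polarized at 36°.
I₂ = I₁ cos²(57° − 36°) = 0.5 I₀ · cos²(21°) = 0.4358 I₀.
Ratio = 0.4358 / 0.03799 = 11.47.

I_new/I_old ≈ 11.5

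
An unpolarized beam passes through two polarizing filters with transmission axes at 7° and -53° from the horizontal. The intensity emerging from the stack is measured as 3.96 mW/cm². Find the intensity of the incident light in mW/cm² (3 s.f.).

Unpolarized light through the first polarizer → I₁ = ½ I₀, now polarized at 7°.
I₂ = I₁ cos²(-53° − 7°) = 0.5 I₀ · cos²(60°) = 0.125 I₀.
So 3.96 mW/cm² = 0.125 I₀, giving I₀ = 3.96/0.125 = 31.68 mW/cm².

I₀ ≈ 31.7 mW/cm²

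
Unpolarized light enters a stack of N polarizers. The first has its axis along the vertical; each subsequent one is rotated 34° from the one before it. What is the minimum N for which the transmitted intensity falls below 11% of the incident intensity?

N = 6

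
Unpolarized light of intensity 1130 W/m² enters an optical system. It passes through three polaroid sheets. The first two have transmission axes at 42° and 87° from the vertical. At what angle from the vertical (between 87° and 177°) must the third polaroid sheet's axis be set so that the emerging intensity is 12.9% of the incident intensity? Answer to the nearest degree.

θ ≈ 131°

Unpolarized light through the first polarizer → I₁ = ½ I₀, now polarized at 42°.
I₂ = I₁ cos²(87° − 42°) = 0.5 I₀ · cos²(45°) = 0.25 I₀.
Need I₃/I₀ = 0.129, so cos²(θ − 87°) = 0.129 / 0.25 = 0.516.
θ − 87° = arccos(√0.516) = 44.1°, giving θ ≈ 87 + 44.1 = 131.1°.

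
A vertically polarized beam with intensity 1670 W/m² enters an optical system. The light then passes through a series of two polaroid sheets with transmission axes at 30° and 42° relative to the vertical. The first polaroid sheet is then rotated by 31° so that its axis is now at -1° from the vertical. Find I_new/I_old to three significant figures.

I_new/I_old ≈ 0.745

Before rotation:
I₁ = I₀ cos²(30° − 0°) = I₀ cos²(30°) = 0.75 I₀.
I₂ = I₁ cos²(42° − 30°) = 0.75 I₀ · cos²(12°) = 0.7176 I₀.
After rotation:
I₁ = I₀ cos²(-1° − 0°) = I₀ cos²(1°) = 0.9997 I₀.
I₂ = I₁ cos²(42° + 1°) = 0.9997 I₀ · cos²(43°) = 0.5347 I₀.
Ratio = 0.5347 / 0.7176 = 0.7452.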